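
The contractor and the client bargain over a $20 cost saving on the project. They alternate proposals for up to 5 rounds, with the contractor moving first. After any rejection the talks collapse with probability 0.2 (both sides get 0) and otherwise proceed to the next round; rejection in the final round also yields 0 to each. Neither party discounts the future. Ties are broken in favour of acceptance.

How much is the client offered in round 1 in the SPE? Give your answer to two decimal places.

5.25

By backward induction:
Round 5 (the contractor proposes): the client will accept anything ≥ 0, so the contractor offers 0 and keeps 20.
Round 4 (the client proposes): rejecting gives the contractor an expected 0.8 × 20 = 16. The client offers 16 and keeps 20 − 16 = 4.
Round 3 (the contractor proposes): rejecting gives the client an expected 0.8 × 4 = 3.2. The contractor offers 3.2 and keeps 20 − 3.2 = 16.8.
Round 2 (the client proposes): rejecting gives the contractor an expected 0.8 × 16.8 = 13.44. The client offers 13.44 and keeps 20 − 13.44 = 6.56.
Round 1 (the contractor proposes): rejecting gives the client an expected 0.8 × 6.56 = 5.248, so the contractor offers 5.248, keeping 14.752.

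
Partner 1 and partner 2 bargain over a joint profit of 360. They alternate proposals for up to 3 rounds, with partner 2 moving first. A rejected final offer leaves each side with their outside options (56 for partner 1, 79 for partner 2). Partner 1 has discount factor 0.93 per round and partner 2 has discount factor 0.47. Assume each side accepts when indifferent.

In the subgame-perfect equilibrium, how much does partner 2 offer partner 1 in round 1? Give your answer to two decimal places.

201.92

Round 3 (partner 2 proposes): partner 1 gets 56 if talks fail, so partner 2 offers 56 and keeps 304.
Round 2 (partner 1 proposes): partner 2 can get 304 next round, worth 0.47 × 304 = 142.88 now, so partner 1 offers 142.88, keeping 217.12.
Round 1 (partner 2 proposes): partner 1 can get 217.12 next round, worth 0.93 × 217.12 = 201.9216 now; partner 2 offers that and keeps 158.0784.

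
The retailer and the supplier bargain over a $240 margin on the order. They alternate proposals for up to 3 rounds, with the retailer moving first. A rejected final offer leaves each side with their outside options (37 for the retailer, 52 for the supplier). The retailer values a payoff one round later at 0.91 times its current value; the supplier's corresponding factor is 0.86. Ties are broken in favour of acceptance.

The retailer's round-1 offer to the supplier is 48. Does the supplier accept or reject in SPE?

Reject

Round 3 (the retailer proposes): the supplier gets 52 if talks fail, so the retailer offers 52 and keeps 188.
Round 2 (the supplier proposes): the retailer can get 188 next round, worth 0.91 × 188 = 171.08 now. The supplier offers 171.08 and keeps 240 − 171.08 = 68.92.
So by rejecting in round 1, the supplier gets 68.92 next round, worth 0.86 × 68.92 = 59.2712 now.
Offer 48 < 59.2712, so the supplier rejects.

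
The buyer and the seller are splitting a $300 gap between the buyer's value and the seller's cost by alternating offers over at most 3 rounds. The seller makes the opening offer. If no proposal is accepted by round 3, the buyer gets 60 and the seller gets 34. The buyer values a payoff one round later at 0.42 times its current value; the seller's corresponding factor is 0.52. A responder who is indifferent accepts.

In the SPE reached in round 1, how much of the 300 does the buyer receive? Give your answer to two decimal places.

73.58

Round 3 (the seller proposes): the buyer gets 60 if talks fail, so the seller offers 60 and keeps 240.
Round 2 (the buyer proposes): the seller can get 240 next round, worth 0.52 × 240 = 124.8 now, so the buyer offers 124.8, keeping 175.2.
Round 1 (the seller proposes): the buyer can get 175.2 next round, worth 0.42 × 175.2 = 73.584 now; the seller offers that and keeps 226.416.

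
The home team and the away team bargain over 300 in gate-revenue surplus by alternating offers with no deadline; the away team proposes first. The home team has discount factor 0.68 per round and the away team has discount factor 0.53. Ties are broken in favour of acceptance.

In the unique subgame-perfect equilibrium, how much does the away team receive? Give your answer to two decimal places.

When the away team proposes, the home team accepts any offer worth at least 0.68 times what the home team would get by proposing next round; and vice versa.
This gives x = 300 − 0.68y and y = 300 − 0.53x, where x and y are each side's share when it proposes.
Hence (1 − 0.68·0.53)x = 300(1 − 0.68), i.e. 0.6396·x = 96.
x ≈ 150.0938; the home team's share is 300 − x ≈ 149.9062.

150.09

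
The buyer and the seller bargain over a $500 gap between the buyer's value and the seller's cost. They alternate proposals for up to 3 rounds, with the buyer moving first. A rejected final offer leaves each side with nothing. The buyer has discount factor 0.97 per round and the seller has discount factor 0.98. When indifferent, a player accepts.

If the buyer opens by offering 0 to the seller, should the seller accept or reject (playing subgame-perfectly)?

Reject

Work out the seller's continuation value if the offer is rejected.
Round 3 (the buyer proposes): the seller will accept anything ≥ 0, so the buyer offers 0 and keeps 500.
Round 2 (the seller proposes): the buyer can get 500 next round, worth 0.97 × 500 = 485 now, so the seller offers 485, keeping 15.
So by rejecting in round 1, the seller gets 15 next round, worth 0.98 × 15 = 14.7 now.
Offer 0 < 14.7, so the seller rejects.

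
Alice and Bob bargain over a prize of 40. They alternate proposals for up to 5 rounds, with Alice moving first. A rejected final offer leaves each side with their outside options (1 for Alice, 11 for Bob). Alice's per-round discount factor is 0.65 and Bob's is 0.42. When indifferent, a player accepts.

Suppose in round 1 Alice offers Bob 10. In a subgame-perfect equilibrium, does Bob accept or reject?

Round 5 (Alice proposes): Bob gets 11 if talks fail, so Alice offers 11 and keeps 29.
Round 4 (Bob proposes): Alice can get 29 next round, worth 0.65 × 29 = 18.85 now. Bob offers 18.85 and keeps 40 − 18.85 = 21.15.
Round 3 (Alice proposes): Bob can get 21.15 next round, worth 0.42 × 21.15 = 8.883 now. Alice offers 8.883 and keeps 40 − 8.883 = 31.117.
Round 2 (Bob proposes): Alice can get 31.117 next round, worth 0.65 × 31.117 = 20.22605 now, so Bob offers 20.22605, keeping 19.77395.
So by rejecting in round 1, Bob gets 19.77395 next round, worth 0.42 × 19.77395 = 8.305059 now.
Offer 10 ≥ 8.305059, so Bob accepts.

Accept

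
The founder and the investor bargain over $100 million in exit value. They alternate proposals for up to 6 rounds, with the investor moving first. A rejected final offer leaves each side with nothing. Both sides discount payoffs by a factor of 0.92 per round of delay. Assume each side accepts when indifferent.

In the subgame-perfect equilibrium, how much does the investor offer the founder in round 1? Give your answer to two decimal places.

Round 6 (the founder proposes): rejection yields 0 for the investor; the founder offers 0 and keeps 100.
Round 5 (the investor proposes): the founder can get 100 next round, worth 0.92 × 100 = 92 now; the investor offers that and keeps 8.
Round 4 (the founder proposes): the investor can get 8 next round, worth 0.92 × 8 = 7.36 now. The founder offers 7.36 and keeps 100 − 7.36 = 92.64.
Round 3 (the investor proposes): the founder can get 92.64 next round, worth 0.92 × 92.64 = 85.2288 now, so the investor offers 85.2288, keeping 14.7712.
Round 2 (the founder proposes): the investor can get 14.7712 next round, worth 0.92 × 14.7712 = 13.589504 now. The founder offers 13.589504 and keeps 100 − 13.589504 = 86.410496.
Round 1 (the investor proposes): the founder can get 86.410496 next round, worth 0.92 × 86.410496 = 79.49765632 now, so the investor offers 79.49765632, keeping 20.50234368.

79.50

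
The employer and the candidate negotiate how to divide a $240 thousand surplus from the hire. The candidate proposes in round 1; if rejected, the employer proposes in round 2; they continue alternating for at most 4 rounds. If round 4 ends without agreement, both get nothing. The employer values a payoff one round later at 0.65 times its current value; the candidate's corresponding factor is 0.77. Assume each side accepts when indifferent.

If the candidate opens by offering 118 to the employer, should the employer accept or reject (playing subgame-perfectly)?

Round 4 (the employer proposes): rejection yields 0 for the candidate; the employer offers 0 and keeps 240.
Round 3 (the candidate proposes): the employer can get 240 next round, worth 0.65 × 240 = 156 now; the candidate offers that and keeps 84.
Round 2 (the employer proposes): the candidate can get 84 next round, worth 0.77 × 84 = 64.68 now; the employer offers that and keeps 175.32.
So by rejecting in round 1, the employer gets 175.32 next round, worth 0.65 × 175.32 = 113.958 now.
Offer 118 ≥ 113.958, so the employer accepts.

Accept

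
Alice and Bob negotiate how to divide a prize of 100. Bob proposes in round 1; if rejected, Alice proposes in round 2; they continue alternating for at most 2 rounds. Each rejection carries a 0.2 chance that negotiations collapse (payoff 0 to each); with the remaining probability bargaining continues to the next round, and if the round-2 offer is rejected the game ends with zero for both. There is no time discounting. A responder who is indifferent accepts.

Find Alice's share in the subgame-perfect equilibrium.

80

Round 2 (Alice proposes): rejection yields 0 for Bob; Alice offers 0 and keeps 100.
Round 1 (Bob proposes): rejecting gives Alice an expected 0.8 × 100 = 80; Bob offers that and keeps 20.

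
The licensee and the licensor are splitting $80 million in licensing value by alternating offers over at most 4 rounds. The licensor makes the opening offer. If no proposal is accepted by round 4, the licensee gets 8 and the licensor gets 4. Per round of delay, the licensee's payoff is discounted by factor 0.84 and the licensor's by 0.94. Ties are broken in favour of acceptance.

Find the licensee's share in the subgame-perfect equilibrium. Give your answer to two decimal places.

Round 4 (the licensee proposes): the licensor gets 4 if talks fail, so the licensee offers 4 and keeps 76.
Round 3 (the licensor proposes): the licensee can get 76 next round, worth 0.84 × 76 = 63.84 now; the licensor offers that and keeps 16.16.
Round 2 (the licensee proposes): the licensor can get 16.16 next round, worth 0.94 × 16.16 = 15.1904 now, so the licensee offers 15.1904, keeping 64.8096.
Round 1 (the licensor proposes): the licensee can get 64.8096 next round, worth 0.84 × 64.8096 = 54.440064 now; the licensor offers that and keeps 25.559936.

54.44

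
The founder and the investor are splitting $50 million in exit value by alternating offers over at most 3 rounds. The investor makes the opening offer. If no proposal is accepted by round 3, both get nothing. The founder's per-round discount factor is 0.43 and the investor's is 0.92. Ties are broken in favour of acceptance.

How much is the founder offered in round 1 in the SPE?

By backward induction:
Round 3 (the investor proposes): rejection yields 0 for the founder; the investor offers 0 and keeps 50.
Round 2 (the founder proposes): the investor can get 50 next round, worth 0.92 × 50 = 46 now, so the founder offers 46, keeping 4.
Round 1 (the investor proposes): the founder can get 4 next round, worth 0.43 × 4 = 1.72 now, so the investor offers 1.72, keeping 48.28.

1.72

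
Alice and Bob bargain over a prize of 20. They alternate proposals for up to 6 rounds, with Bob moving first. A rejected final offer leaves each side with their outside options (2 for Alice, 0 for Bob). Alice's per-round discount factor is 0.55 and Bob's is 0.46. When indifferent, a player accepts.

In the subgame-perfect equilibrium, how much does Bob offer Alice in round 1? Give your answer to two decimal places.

8.15

By backward induction:
Round 6 (Alice proposes): Bob will accept anything ≥ 0, so Alice offers 0 and keeps 20.
Round 5 (Bob proposes): Alice can get 20 next round, worth 0.55 × 20 = 11 now. Bob offers 11 and keeps 20 − 11 = 9.
Round 4 (Alice proposes): Bob can get 9 next round, worth 0.46 × 9 = 4.14 now; Alice offers that and keeps 15.86.
Round 3 (Bob proposes): Alice can get 15.86 next round, worth 0.55 × 15.86 = 8.723 now; Bob offers that and keeps 11.277.
Round 2 (Alice proposes): Bob can get 11.277 next round, worth 0.46 × 11.277 = 5.18742 now, so Alice offers 5.18742, keeping 14.81258.
Round 1 (Bob proposes): Alice can get 14.81258 next round, worth 0.55 × 14.81258 = 8.146919 now, so Bob offers 8.146919, keeping 11.853081.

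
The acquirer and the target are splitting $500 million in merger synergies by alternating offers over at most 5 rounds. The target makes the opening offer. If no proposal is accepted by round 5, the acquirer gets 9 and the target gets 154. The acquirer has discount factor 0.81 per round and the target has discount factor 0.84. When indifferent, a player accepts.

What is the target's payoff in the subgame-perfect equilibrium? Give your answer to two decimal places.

Round 5 (the target proposes): the acquirer gets 9 if talks fail, so the target offers 9 and keeps 491.
Round 4 (the acquirer proposes): the target can get 491 next round, worth 0.84 × 491 = 412.44 now. The acquirer offers 412.44 and keeps 500 − 412.44 = 87.56.
Round 3 (the target proposes): the acquirer can get 87.56 next round, worth 0.81 × 87.56 = 70.9236 now, so the target offers 70.9236, keeping 429.0764.
Round 2 (the acquirer proposes): the target can get 429.0764 next round, worth 0.84 × 429.0764 = 360.424176 now, so the acquirer offers 360.424176, keeping 139.575824.
Round 1 (the target proposes): the acquirer can get 139.575824 next round, worth 0.81 × 139.575824 = 113.05641744 now, so the target offers 113.05641744, keeping 386.94358256.

386.94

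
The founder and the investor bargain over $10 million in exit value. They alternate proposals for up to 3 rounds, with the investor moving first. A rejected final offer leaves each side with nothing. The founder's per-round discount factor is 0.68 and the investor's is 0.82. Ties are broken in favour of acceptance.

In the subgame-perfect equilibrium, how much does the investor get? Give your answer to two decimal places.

Round 3 (the investor proposes): rejection yields 0 for the founder; the investor offers 0 and keeps 10.
Round 2 (the founder proposes): the investor can get 10 next round, worth 0.82 × 10 = 8.2 now; the founder offers that and keeps 1.8.
Round 1 (the investor proposes): the founder can get 1.8 next round, worth 0.68 × 1.8 = 1.224 now; the investor offers that and keeps 8.776.

8.78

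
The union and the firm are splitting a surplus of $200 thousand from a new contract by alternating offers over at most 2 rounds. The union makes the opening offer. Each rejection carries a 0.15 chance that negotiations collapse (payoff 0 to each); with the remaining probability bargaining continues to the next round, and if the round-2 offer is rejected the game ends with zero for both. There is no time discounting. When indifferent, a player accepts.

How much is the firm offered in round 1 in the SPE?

Round 2 (the firm proposes): the union will accept anything ≥ 0, so the firm offers 0 and keeps 200.
Round 1 (the union proposes): rejecting gives the firm an expected 0.85 × 200 = 170, so the union offers 170, keeping 30.

170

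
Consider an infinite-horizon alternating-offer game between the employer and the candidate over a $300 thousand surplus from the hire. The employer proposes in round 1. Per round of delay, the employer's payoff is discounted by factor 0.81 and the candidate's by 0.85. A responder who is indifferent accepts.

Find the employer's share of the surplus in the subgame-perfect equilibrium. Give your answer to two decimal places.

In a stationary SPE each proposer offers the other exactly their discounted continuation value.
If the employer keeps x when proposing and the candidate keeps y when proposing, then x = 300 − 0.85y and y = 300 − 0.81x.
Solving: x = 300(1 − 0.85) / (1 − 0.81·0.85) = 45 / 0.3115 ≈ 144.4623.
The candidate gets 300 − 144.4623 ≈ 155.5377.

144.46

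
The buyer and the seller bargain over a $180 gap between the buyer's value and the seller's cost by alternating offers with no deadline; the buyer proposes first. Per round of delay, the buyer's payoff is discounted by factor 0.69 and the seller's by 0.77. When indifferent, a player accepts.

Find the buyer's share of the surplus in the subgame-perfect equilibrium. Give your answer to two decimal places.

88.33

Let x be the buyer's share when the buyer proposes and y be the seller's share when the seller proposes.
The seller accepts iff offered ≥ 0.77·y, so x = 180 − 0.77y. Symmetrically y = 180 − 0.69x.
Substituting: x = 180 − 0.77(180 − 0.69x), giving x(1 − 0.69·0.77) = 180(1 − 0.77).
So x = 180 × 0.23 / 0.4687 ≈ 88.3294, and the seller receives 180 − x ≈ 91.6706.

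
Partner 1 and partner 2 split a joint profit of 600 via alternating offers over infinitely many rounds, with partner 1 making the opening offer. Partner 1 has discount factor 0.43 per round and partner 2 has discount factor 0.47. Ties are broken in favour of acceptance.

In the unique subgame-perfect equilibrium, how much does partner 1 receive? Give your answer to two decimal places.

In a stationary SPE each proposer offers the other exactly their discounted continuation value.
If partner 1 keeps x when proposing and partner 2 keeps y when proposing, then x = 600 − 0.47y and y = 600 − 0.43x.
Solving: x = 600(1 − 0.47) / (1 − 0.43·0.47) = 318 / 0.7979 ≈ 398.5462.
Partner 2 gets 600 − 398.5462 ≈ 201.4538.

398.55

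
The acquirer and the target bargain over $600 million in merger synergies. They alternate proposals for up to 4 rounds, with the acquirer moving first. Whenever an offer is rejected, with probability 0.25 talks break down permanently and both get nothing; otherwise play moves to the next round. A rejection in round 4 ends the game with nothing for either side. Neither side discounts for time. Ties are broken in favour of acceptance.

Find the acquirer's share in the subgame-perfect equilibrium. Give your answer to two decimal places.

Round 4 (the target proposes): rejection yields 0 for the acquirer; the target offers 0 and keeps 600.
Round 3 (the acquirer proposes): rejecting gives the target an expected 0.75 × 600 = 450. The acquirer offers 450 and keeps 600 − 450 = 150.
Round 2 (the target proposes): rejecting gives the acquirer an expected 0.75 × 150 = 112.5. The target offers 112.5 and keeps 600 − 112.5 = 487.5.
Round 1 (the acquirer proposes): rejecting gives the target an expected 0.75 × 487.5 = 365.625; the acquirer offers that and keeps 234.375.

234.38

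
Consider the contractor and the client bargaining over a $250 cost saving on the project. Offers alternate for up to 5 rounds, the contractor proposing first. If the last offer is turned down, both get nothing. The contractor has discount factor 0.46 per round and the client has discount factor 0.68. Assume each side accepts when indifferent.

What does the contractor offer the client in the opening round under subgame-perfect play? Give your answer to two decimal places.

120.52

Round 5 (the contractor proposes): rejection yields 0 for the client; the contractor offers 0 and keeps 250.
Round 4 (the client proposes): the contractor can get 250 next round, worth 0.46 × 250 = 115 now; the client offers that and keeps 135.
Round 3 (the contractor proposes): the client can get 135 next round, worth 0.68 × 135 = 91.8 now, so the contractor offers 91.8, keeping 158.2.
Round 2 (the client proposes): the contractor can get 158.2 next round, worth 0.46 × 158.2 = 72.772 now, so the client offers 72.772, keeping 177.228.
Round 1 (the contractor proposes): the client can get 177.228 next round, worth 0.68 × 177.228 = 120.51504 now. The contractor offers 120.51504 and keeps 250 − 120.51504 = 129.48496.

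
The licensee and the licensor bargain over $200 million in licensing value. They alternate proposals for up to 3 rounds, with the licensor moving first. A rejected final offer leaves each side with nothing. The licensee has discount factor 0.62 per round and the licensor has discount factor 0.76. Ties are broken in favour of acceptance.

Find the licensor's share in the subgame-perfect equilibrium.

170.24

Round 3 (the licensor proposes): the licensee will accept anything ≥ 0, so the licensor offers 0 and keeps 200.
Round 2 (the licensee proposes): the licensor can get 200 next round, worth 0.76 × 200 = 152 now; the licensee offers that and keeps 48.
Round 1 (the licensor proposes): the licensee can get 48 next round, worth 0.62 × 48 = 29.76 now; the licensor offers that and keeps 170.24.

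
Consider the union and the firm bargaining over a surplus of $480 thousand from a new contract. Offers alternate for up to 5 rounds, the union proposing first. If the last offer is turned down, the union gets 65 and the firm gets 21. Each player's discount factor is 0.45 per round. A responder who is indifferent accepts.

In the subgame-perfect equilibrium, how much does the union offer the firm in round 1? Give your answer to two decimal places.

143.72

Round 5 (the union proposes): the firm gets 21 if talks fail, so the union offers 21 and keeps 459.
Round 4 (the firm proposes): the union can get 459 next round, worth 0.45 × 459 = 206.55 now, so the firm offers 206.55, keeping 273.45.
Round 3 (the union proposes): the firm can get 273.45 next round, worth 0.45 × 273.45 = 123.0525 now. The union offers 123.0525 and keeps 480 − 123.0525 = 356.9475.
Round 2 (the firm proposes): the union can get 356.9475 next round, worth 0.45 × 356.9475 = 160.626375 now. The firm offers 160.626375 and keeps 480 − 160.626375 = 319.373625.
Round 1 (the union proposes): the firm can get 319.373625 next round, worth 0.45 × 319.373625 = 143.71813125 now. The union offers 143.71813125 and keeps 480 − 143.71813125 = 336.28186875.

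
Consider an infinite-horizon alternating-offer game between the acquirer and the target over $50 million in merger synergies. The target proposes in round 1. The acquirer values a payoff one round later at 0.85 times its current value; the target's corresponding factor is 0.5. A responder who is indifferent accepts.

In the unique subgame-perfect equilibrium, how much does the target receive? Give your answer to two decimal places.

13.04

Let x be the target's share when the target proposes and y be the acquirer's share when the acquirer proposes.
The acquirer accepts iff offered ≥ 0.85·y, so x = 50 − 0.85y. Symmetrically y = 50 − 0.5x.
Substituting: x = 50 − 0.85(50 − 0.5x), giving x(1 − 0.5·0.85) = 50(1 − 0.85).
So x = 50 × 0.15 / 0.575 ≈ 13.0435, and the acquirer receives 50 − x ≈ 36.9565.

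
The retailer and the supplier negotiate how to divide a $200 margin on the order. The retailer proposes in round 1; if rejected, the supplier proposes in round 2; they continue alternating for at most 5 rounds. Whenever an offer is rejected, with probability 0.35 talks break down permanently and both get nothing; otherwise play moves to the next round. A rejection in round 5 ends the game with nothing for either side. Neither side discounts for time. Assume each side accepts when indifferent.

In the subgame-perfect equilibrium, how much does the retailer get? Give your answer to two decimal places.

135.28

Round 5 (the retailer proposes): rejection yields 0 for the supplier; the retailer offers 0 and keeps 200.
Round 4 (the supplier proposes): rejecting gives the retailer an expected 0.65 × 200 = 130, so the supplier offers 130, keeping 70.
Round 3 (the retailer proposes): rejecting gives the supplier an expected 0.65 × 70 = 45.5; the retailer offers that and keeps 154.5.
Round 2 (the supplier proposes): rejecting gives the retailer an expected 0.65 × 154.5 = 100.425; the supplier offers that and keeps 99.575.
Round 1 (the retailer proposes): rejecting gives the supplier an expected 0.65 × 99.575 = 64.72375; the retailer offers that and keeps 135.27625.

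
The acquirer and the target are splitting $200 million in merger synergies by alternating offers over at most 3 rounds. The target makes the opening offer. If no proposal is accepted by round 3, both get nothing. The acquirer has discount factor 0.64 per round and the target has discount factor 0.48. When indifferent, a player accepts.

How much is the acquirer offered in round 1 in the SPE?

Work backward from the last round.
Round 3 (the target proposes): rejection yields 0 for the acquirer; the target offers 0 and keeps 200.
Round 2 (the acquirer proposes): the target can get 200 next round, worth 0.48 × 200 = 96 now, so the acquirer offers 96, keeping 104.
Round 1 (the target proposes): the acquirer can get 104 next round, worth 0.64 × 104 = 66.56 now, so the target offers 66.56, keeping 133.44.

66.56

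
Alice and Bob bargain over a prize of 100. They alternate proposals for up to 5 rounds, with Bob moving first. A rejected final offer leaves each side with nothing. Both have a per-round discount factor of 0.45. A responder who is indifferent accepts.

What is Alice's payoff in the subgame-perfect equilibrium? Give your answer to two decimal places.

By backward induction:
Round 5 (Bob proposes): rejection yields 0 for Alice; Bob offers 0 and keeps 100.
Round 4 (Alice proposes): Bob can get 100 next round, worth 0.45 × 100 = 45 now. Alice offers 45 and keeps 100 − 45 = 55.
Round 3 (Bob proposes): Alice can get 55 next round, worth 0.45 × 55 = 24.75 now, so Bob offers 24.75, keeping 75.25.
Round 2 (Alice proposes): Bob can get 75.25 next round, worth 0.45 × 75.25 = 33.8625 now. Alice offers 33.8625 and keeps 100 − 33.8625 = 66.1375.
Round 1 (Bob proposes): Alice can get 66.1375 next round, worth 0.45 × 66.1375 = 29.761875 now; Bob offers that and keeps 70.238125.

29.76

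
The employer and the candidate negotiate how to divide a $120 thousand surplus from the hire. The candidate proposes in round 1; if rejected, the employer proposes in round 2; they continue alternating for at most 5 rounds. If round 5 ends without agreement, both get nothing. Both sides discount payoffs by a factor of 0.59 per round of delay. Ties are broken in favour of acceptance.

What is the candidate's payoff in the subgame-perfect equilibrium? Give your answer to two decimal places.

80.87

Solve by backward induction from round 5.
Round 5 (the candidate proposes): rejection yields 0 for the employer; the candidate offers 0 and keeps 120.
Round 4 (the employer proposes): the candidate can get 120 next round, worth 0.59 × 120 = 70.8 now; the employer offers that and keeps 49.2.
Round 3 (the candidate proposes): the employer can get 49.2 next round, worth 0.59 × 49.2 = 29.028 now. The candidate offers 29.028 and keeps 120 − 29.028 = 90.972.
Round 2 (the employer proposes): the candidate can get 90.972 next round, worth 0.59 × 90.972 = 53.67348 now. The employer offers 53.67348 and keeps 120 − 53.67348 = 66.32652.
Round 1 (the candidate proposes): the employer can get 66.32652 next round, worth 0.59 × 66.32652 = 39.1326468 now. The candidate offers 39.1326468 and keeps 120 − 39.1326468 = 80.8673532.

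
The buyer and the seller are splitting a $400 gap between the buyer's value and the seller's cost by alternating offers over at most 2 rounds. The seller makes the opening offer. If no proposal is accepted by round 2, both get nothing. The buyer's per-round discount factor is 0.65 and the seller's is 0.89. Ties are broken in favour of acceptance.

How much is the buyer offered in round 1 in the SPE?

Solve by backward induction from round 2.
Round 2 (the buyer proposes): the seller will accept anything ≥ 0, so the buyer offers 0 and keeps 400.
Round 1 (the seller proposes): the buyer can get 400 next round, worth 0.65 × 400 = 260 now; the seller offers that and keeps 140.

260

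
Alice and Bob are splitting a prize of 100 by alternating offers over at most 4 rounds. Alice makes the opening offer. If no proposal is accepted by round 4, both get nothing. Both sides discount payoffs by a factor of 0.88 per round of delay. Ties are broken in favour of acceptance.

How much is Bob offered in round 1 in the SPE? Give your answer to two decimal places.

78.71

Round 4 (Bob proposes): Alice will accept anything ≥ 0, so Bob offers 0 and keeps 100.
Round 3 (Alice proposes): Bob can get 100 next round, worth 0.88 × 100 = 88 now. Alice offers 88 and keeps 100 − 88 = 12.
Round 2 (Bob proposes): Alice can get 12 next round, worth 0.88 × 12 = 10.56 now. Bob offers 10.56 and keeps 100 − 10.56 = 89.44.
Round 1 (Alice proposes): Bob can get 89.44 next round, worth 0.88 × 89.44 = 78.7072 now, so Alice offers 78.7072, keeping 21.2928.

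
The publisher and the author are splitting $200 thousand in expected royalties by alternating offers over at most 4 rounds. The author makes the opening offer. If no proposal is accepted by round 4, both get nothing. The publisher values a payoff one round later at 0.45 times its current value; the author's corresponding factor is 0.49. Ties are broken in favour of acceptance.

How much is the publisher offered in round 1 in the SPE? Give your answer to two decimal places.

Round 4 (the publisher proposes): rejection yields 0 for the author; the publisher offers 0 and keeps 200.
Round 3 (the author proposes): the publisher can get 200 next round, worth 0.45 × 200 = 90 now, so the author offers 90, keeping 110.
Round 2 (the publisher proposes): the author can get 110 next round, worth 0.49 × 110 = 53.9 now; the publisher offers that and keeps 146.1.
Round 1 (the author proposes): the publisher can get 146.1 next round, worth 0.45 × 146.1 = 65.745 now; the author offers that and keeps 134.255.

65.75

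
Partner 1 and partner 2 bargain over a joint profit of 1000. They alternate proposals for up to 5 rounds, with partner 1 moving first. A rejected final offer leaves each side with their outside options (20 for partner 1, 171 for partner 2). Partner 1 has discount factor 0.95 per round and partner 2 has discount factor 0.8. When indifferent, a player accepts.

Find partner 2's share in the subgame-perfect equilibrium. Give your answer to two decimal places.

169.17

Round 5 (partner 1 proposes): partner 2 gets 171 if talks fail, so partner 1 offers 171 and keeps 829.
Round 4 (partner 2 proposes): partner 1 can get 829 next round, worth 0.95 × 829 = 787.55 now; partner 2 offers that and keeps 212.45.
Round 3 (partner 1 proposes): partner 2 can get 212.45 next round, worth 0.8 × 212.45 = 169.96 now. Partner 1 offers 169.96 and keeps 1000 − 169.96 = 830.04.
Round 2 (partner 2 proposes): partner 1 can get 830.04 next round, worth 0.95 × 830.04 = 788.538 now. Partner 2 offers 788.538 and keeps 1000 − 788.538 = 211.462.
Round 1 (partner 1 proposes): partner 2 can get 211.462 next round, worth 0.8 × 211.462 = 169.1696 now; partner 1 offers that and keeps 830.8304.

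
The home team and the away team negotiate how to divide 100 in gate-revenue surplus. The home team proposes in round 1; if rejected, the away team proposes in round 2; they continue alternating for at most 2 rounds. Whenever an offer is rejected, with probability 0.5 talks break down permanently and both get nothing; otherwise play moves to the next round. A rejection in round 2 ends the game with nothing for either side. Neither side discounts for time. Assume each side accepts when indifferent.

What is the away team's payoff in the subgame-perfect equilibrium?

50

Round 2 (the away team proposes): the home team will accept anything ≥ 0, so the away team offers 0 and keeps 100.
Round 1 (the home team proposes): rejecting gives the away team an expected 0.5 × 100 = 50. The home team offers 50 and keeps 100 − 50 = 50.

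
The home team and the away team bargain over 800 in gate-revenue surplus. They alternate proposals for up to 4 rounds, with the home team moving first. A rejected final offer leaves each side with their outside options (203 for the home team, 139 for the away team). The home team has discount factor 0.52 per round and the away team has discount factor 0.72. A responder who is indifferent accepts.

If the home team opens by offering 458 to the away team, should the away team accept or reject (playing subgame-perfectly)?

Accept

Round 4 (the away team proposes): the home team gets 203 if talks fail, so the away team offers 203 and keeps 597.
Round 3 (the home team proposes): the away team can get 597 next round, worth 0.72 × 597 = 429.84 now; the home team offers that and keeps 370.16.
Round 2 (the away team proposes): the home team can get 370.16 next round, worth 0.52 × 370.16 = 192.4832 now. The away team offers 192.4832 and keeps 800 − 192.4832 = 607.5168.
So by rejecting in round 1, the away team gets 607.5168 next round, worth 0.72 × 607.5168 = 437.412096 now.
Offer 458 ≥ 437.412096, so the away team accepts.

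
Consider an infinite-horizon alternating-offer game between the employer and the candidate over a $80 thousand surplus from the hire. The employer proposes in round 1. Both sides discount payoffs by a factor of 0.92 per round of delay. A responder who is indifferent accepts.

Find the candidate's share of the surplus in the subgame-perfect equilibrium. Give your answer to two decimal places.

Let x be the employer's share when the employer proposes and y be the candidate's share when the candidate proposes.
The candidate accepts iff offered ≥ 0.92·y, so x = 80 − 0.92y. Symmetrically y = 80 − 0.92x.
Substituting: x = 80 − 0.92(80 − 0.92x), giving x(1 − 0.92·0.92) = 80(1 − 0.92).
So x = 80 × 0.08 / 0.1536 ≈ 41.6667, and the candidate receives 80 − x ≈ 38.3333.

38.33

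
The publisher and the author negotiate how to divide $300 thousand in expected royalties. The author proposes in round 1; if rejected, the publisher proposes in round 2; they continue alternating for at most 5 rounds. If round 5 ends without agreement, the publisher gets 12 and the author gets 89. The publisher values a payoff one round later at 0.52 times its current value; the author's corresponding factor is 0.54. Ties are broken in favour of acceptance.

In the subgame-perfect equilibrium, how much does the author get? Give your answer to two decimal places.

207.14

Round 5 (the author proposes): the publisher gets 12 if talks fail, so the author offers 12 and keeps 288.
Round 4 (the publisher proposes): the author can get 288 next round, worth 0.54 × 288 = 155.52 now, so the publisher offers 155.52, keeping 144.48.
Round 3 (the author proposes): the publisher can get 144.48 next round, worth 0.52 × 144.48 = 75.1296 now; the author offers that and keeps 224.8704.
Round 2 (the publisher proposes): the author can get 224.8704 next round, worth 0.54 × 224.8704 = 121.430016 now; the publisher offers that and keeps 178.569984.
Round 1 (the author proposes): the publisher can get 178.569984 next round, worth 0.52 × 178.569984 = 92.85639168 now; the author offers that and keeps 207.14360832.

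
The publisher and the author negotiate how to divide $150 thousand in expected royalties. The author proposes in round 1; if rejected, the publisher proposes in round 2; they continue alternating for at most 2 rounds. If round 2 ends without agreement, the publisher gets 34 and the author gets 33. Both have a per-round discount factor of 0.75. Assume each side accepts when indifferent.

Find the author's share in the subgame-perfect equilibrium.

Round 2 (the publisher proposes): the author gets 33 if talks fail, so the publisher offers 33 and keeps 117.
Round 1 (the author proposes): the publisher can get 117 next round, worth 0.75 × 117 = 87.75 now. The author offers 87.75 and keeps 150 − 87.75 = 62.25.

62.25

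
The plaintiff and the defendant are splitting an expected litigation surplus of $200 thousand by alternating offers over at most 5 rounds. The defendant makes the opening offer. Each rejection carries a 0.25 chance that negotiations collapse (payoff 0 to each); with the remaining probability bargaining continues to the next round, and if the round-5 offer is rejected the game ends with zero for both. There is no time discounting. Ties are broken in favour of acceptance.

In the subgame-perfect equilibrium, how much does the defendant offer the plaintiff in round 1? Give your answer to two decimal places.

Round 5 (the defendant proposes): rejection yields 0 for the plaintiff; the defendant offers 0 and keeps 200.
Round 4 (the plaintiff proposes): rejecting gives the defendant an expected 0.75 × 200 = 150; the plaintiff offers that and keeps 50.
Round 3 (the defendant proposes): rejecting gives the plaintiff an expected 0.75 × 50 = 37.5. The defendant offers 37.5 and keeps 200 − 37.5 = 162.5.
Round 2 (the plaintiff proposes): rejecting gives the defendant an expected 0.75 × 162.5 = 121.875, so the plaintiff offers 121.875, keeping 78.125.
Round 1 (the defendant proposes): rejecting gives the plaintiff an expected 0.75 × 78.125 = 58.59375; the defendant offers that and keeps 141.40625.

58.59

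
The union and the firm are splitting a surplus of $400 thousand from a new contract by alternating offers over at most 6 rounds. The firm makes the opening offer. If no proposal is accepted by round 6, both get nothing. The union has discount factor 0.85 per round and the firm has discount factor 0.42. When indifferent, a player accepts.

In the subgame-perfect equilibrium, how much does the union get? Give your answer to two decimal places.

Round 6 (the union proposes): the firm will accept anything ≥ 0, so the union offers 0 and keeps 400.
Round 5 (the firm proposes): the union can get 400 next round, worth 0.85 × 400 = 340 now; the firm offers that and keeps 60.
Round 4 (the union proposes): the firm can get 60 next round, worth 0.42 × 60 = 25.2 now, so the union offers 25.2, keeping 374.8.
Round 3 (the firm proposes): the union can get 374.8 next round, worth 0.85 × 374.8 = 318.58 now. The firm offers 318.58 and keeps 400 − 318.58 = 81.42.
Round 2 (the union proposes): the firm can get 81.42 next round, worth 0.42 × 81.42 = 34.1964 now, so the union offers 34.1964, keeping 365.8036.
Round 1 (the firm proposes): the union can get 365.8036 next round, worth 0.85 × 365.8036 = 310.93306 now, so the firm offers 310.93306, keeping 89.06694.

310.93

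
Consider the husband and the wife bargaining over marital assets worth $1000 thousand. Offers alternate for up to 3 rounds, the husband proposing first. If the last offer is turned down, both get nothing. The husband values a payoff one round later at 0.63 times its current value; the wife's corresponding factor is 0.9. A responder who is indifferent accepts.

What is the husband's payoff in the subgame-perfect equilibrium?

667

Round 3 (the husband proposes): rejection yields 0 for the wife; the husband offers 0 and keeps 1000.
Round 2 (the wife proposes): the husband can get 1000 next round, worth 0.63 × 1000 = 630 now, so the wife offers 630, keeping 370.
Round 1 (the husband proposes): the wife can get 370 next round, worth 0.9 × 370 = 333 now; the husband offers that and keeps 667.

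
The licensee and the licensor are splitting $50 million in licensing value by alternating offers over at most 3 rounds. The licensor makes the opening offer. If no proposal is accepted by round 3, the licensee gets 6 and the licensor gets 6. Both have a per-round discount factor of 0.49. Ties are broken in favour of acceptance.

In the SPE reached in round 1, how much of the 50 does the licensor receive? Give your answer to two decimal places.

Round 3 (the licensor proposes): the licensee gets 6 if talks fail, so the licensor offers 6 and keeps 44.
Round 2 (the licensee proposes): the licensor can get 44 next round, worth 0.49 × 44 = 21.56 now, so the licensee offers 21.56, keeping 28.44.
Round 1 (the licensor proposes): the licensee can get 28.44 next round, worth 0.49 × 28.44 = 13.9356 now; the licensor offers that and keeps 36.0644.

36.06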